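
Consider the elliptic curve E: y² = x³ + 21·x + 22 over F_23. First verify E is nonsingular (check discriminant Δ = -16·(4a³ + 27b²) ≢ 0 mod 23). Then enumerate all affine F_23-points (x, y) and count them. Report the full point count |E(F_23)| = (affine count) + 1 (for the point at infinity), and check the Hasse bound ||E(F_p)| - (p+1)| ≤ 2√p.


Affine points = {(2, 7), (2, 16), (4, 3), (4, 20), (7, 11), (7, 12), (8, 9), (8, 14), (10, 6), (10, 17), (12, 1), (12, 22), (13, 10), (13, 13), (14, 1), (14, 22), (15, 3), (15, 20), (17, 5), (17, 18), (19, 9), (19, 14), (20, 1), (20, 22), (21, 8), (21, 15), (22, 0)}; affine count = 27; |E(F_23)| = 28.

Discriminant check: Δ ∝ 4a³ + 27b² = 4·21³ + 27·22² = 4·9261 + 27·484 ≡ 18 (mod 23). Nonzero ⇒ E is nonsingular.
For each x ∈ F_23, compute rhs = x³ + 21·x + 22 mod 23, then count y ∈ F_23 with y² ≡ rhs.
  x = 0: rhs = 22, matching y values: none (0 points).
  x = 1: rhs = 21, matching y values: none (0 points).
  x = 2: rhs = 3, matching y values: 7, 16 (2 points).
  x = 3: rhs = 20, matching y values: none (0 points).
  x = 4: rhs = 9, matching y values: 3, 20 (2 points).
  x = 5: rhs = 22, matching y values: none (0 points).
  x = 6: rhs = 19, matching y values: none (0 points).
  x = 7: rhs = 6, matching y values: 11, 12 (2 points).
  x = 8: rhs = 12, matching y values: 9, 14 (2 points).
  x = 9: rhs = 20, matching y values: none (0 points).
  x = 10: rhs = 13, matching y values: 6, 17 (2 points).
  x = 11: rhs = 20, matching y values: none (0 points).
  x = 12: rhs = 1, matching y values: 1, 22 (2 points).
  x = 13: rhs = 8, matching y values: 10, 13 (2 points).
  x = 14: rhs = 1, matching y values: 1, 22 (2 points).
  x = 15: rhs = 9, matching y values: 3, 20 (2 points).
  x = 16: rhs = 15, matching y values: none (0 points).
  x = 17: rhs = 2, matching y values: 5, 18 (2 points).
  x = 18: rhs = 22, matching y values: none (0 points).
  x = 19: rhs = 12, matching y values: 9, 14 (2 points).
  x = 20: rhs = 1, matching y values: 1, 22 (2 points).
  x = 21: rhs = 18, matching y values: 8, 15 (2 points).
  x = 22: rhs = 0, matching y values: 0 (1 points).
Total affine count: 27.
Full point count |E(F_23)| = 27 + 1 = 28.
Hasse bound: |28 − (23+1)| = |4| = 4 ≤ 2√23 ≈ 9.5917 ✓.


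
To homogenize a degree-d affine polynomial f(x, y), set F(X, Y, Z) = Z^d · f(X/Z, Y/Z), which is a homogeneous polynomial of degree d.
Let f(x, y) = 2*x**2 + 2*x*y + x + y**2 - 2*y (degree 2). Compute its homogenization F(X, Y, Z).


F(X, Y, Z) = 2*X**2 + 2*X*Y + X*Z + Y**2 - 2*Y*Z

deg(f) = 2.
Substitute x = X/Z, y = Y/Z into f, then multiply by Z^2.
  monomial 2·x^2·y^0 ↦ 2·X^2·Y^0·Z^0.
  monomial 2·x^1·y^1 ↦ 2·X^1·Y^1·Z^0.
  monomial 1·x^1·y^0 ↦ 1·X^1·Y^0·Z^1.
  monomial 1·x^0·y^2 ↦ 1·X^0·Y^2·Z^0.
  monomial -2·x^0·y^1 ↦ -2·X^0·Y^1·Z^1.
Collecting: F(X, Y, Z) = 2*X**2 + 2*X*Y + X*Z + Y**2 - 2*Y*Z.


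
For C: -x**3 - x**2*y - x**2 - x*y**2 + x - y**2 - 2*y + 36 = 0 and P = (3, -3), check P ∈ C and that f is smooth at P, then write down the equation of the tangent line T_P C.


Tangent line at P: -23*x + 13*y + 108 = 0.

Step 1: f(3, -3) = 0, so P lies on C.
Step 2: partial derivatives
  f_x(x, y) = -3*x**2 - 2*x*y - 2*x - y**2 + 1, f_y(x, y) = -x**2 - 2*x*y - 2*y - 2.
  f_x(P) = -23, f_y(P) = 13 (gradient nonzero, so P is smooth).
Step 3: tangent line at P: -23·(x − 3) + 13·(y − -3) = 0.
Expanding: -23*x + 13*y + 108 = 0.


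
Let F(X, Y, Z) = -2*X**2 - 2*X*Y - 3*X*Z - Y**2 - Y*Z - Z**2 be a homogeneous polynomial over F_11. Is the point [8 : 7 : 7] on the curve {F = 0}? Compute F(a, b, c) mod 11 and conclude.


F(8,7,7) ≡ 6 (mod 11); P is NOT on the curve.

Evaluate F(8, 7, 7) term-by-term (mod 11).
  -2*X**2 ↦ -2·64·1·1 = -128
  -2*X*Y ↦ -2·8·7·1 = -112
  -3*X*Z ↦ -3·8·1·7 = -168
  -Y**2 ↦ -1·1·49·1 = -49
  -Y*Z ↦ -1·1·7·7 = -49
  -Z**2 ↦ -1·1·1·49 = -49
Sum: F(8, 7, 7) = (-128) + (-112) + (-168) + (-49) + (-49) + (-49) = -555.
Reducing mod 11: -555 ≡ 6 (mod 11).
Since F(a, b, c) ≡ 6 ≠ 0 (mod 11), P does NOT lie on the curve.


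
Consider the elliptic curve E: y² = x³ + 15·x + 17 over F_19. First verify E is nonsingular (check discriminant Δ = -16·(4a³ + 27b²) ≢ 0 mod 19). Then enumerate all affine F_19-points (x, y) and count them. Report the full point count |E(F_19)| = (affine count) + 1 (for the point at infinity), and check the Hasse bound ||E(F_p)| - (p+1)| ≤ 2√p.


Affine points = {(0, 6), (0, 13), (2, 6), (2, 13), (6, 0), (7, 3), (7, 16), (9, 8), (9, 11), (12, 5), (12, 14), (14, 8), (14, 11), (15, 8), (15, 11), (17, 6), (17, 13), (18, 1), (18, 18)}; affine count = 19; |E(F_19)| = 20.

Discriminant check: Δ ∝ 4a³ + 27b² = 4·15³ + 27·17² = 4·3375 + 27·289 ≡ 4 (mod 19). Nonzero ⇒ E is nonsingular.
For each x ∈ F_19, compute rhs = x³ + 15·x + 17 mod 19, then count y ∈ F_19 with y² ≡ rhs.
  x = 0: rhs = 17, matching y values: 6, 13 (2 points).
  x = 1: rhs = 14, matching y values: none (0 points).
  x = 2: rhs = 17, matching y values: 6, 13 (2 points).
  x = 3: rhs = 13, matching y values: none (0 points).
  x = 4: rhs = 8, matching y values: none (0 points).
  x = 5: rhs = 8, matching y values: none (0 points).
  x = 6: rhs = 0, matching y values: 0 (1 points).
  x = 7: rhs = 9, matching y values: 3, 16 (2 points).
  x = 8: rhs = 3, matching y values: none (0 points).
  x = 9: rhs = 7, matching y values: 8, 11 (2 points).
  x = 10: rhs = 8, matching y values: none (0 points).
  x = 11: rhs = 12, matching y values: none (0 points).
  x = 12: rhs = 6, matching y values: 5, 14 (2 points).
  x = 13: rhs = 15, matching y values: none (0 points).
  x = 14: rhs = 7, matching y values: 8, 11 (2 points).
  x = 15: rhs = 7, matching y values: 8, 11 (2 points).
  x = 16: rhs = 2, matching y values: none (0 points).
  x = 17: rhs = 17, matching y values: 6, 13 (2 points).
  x = 18: rhs = 1, matching y values: 1, 18 (2 points).
Total affine count: 19.
Full point count |E(F_19)| = 19 + 1 = 20.
Hasse bound: |20 − (19+1)| = |0| = 0 ≤ 2√19 ≈ 8.7178 ✓.


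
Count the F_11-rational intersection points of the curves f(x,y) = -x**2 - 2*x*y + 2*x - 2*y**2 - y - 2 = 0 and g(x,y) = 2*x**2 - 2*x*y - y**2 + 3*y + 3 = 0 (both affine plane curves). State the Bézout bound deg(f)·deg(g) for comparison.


Common zeros: {(4, 3), (10, 2)}; count = 2; Bézout bound = 4.

deg(f) = 2, deg(g) = 2, so Bézout bound = 4.
Scan x ∈ F_11. For each x, list the y ∈ F_11 with f(x, y) ≡ 0 and those with g(x, y) ≡ 0 (mod 11); the common zeros in that column are the intersection.
  x = 0: f ≡ 0 at y ∈ ∅; g ≡ 0 at y ∈ ∅; common: ∅.
  x = 1: f ≡ 0 at y ∈ {5, 10}; g ≡ 0 at y ∈ ∅; common: ∅.
  x = 2: f ≡ 0 at y ∈ {5, 9}; g ≡ 0 at y ∈ {0, 10}; common: ∅.
  x = 3: f ≡ 0 at y ∈ {3, 10}; g ≡ 0 at y ∈ {2, 6}; common: ∅.
  x = 4: f ≡ 0 at y ∈ {3, 9}; g ≡ 0 at y ∈ {3}; common: {3}.
  x = 5: f ≡ 0 at y ∈ ∅; g ≡ 0 at y ∈ ∅; common: ∅.
  x = 6: f ≡ 0 at y ∈ {4, 6}; g ≡ 0 at y ∈ ∅; common: ∅.
  x = 7: f ≡ 0 at y ∈ ∅; g ≡ 0 at y ∈ ∅; common: ∅.
  x = 8: f ≡ 0 at y ∈ ∅; g ≡ 0 at y ∈ {10}; common: ∅.
  x = 9: f ≡ 0 at y ∈ ∅; g ≡ 0 at y ∈ {0, 7}; common: ∅.
  x = 10: f ≡ 0 at y ∈ {2, 4}; g ≡ 0 at y ∈ {2, 3}; common: {2}.
Collecting: common zeros = {(4, 3), (10, 2)}, so the count is 2.
Comparison with the Bézout bound: 2 ≤ 4 = deg(f)·deg(g), as expected for curves with no common component (the affine F_11-count falls short of the bound because intersections may lie at infinity, over extension fields, or carry multiplicity).


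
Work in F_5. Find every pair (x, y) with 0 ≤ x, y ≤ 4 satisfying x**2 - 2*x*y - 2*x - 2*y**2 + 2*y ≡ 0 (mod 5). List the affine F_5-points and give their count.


Affine F_5-points: {(0, 0), (0, 1), (2, 0), (2, 4), (3, 4), (4, 1)}; count = 6.

For each of the 25 pairs (x, y) ∈ F_5², evaluate f(x, y) mod 5. Record the zeros.
  x = 0: [0↦0, 1↦0, 2↦1, 3↦3, 4↦1]  zeros at y ∈ {0, 1}
  x = 1: [0↦4, 1↦2, 2↦1, 3↦1, 4↦2]  zeros at y ∈ ∅
  x = 2: [0↦0, 1↦1, 2↦3, 3↦1, 4↦0]  zeros at y ∈ {0, 4}
  x = 3: [0↦3, 1↦2, 2↦2, 3↦3, 4↦0]  zeros at y ∈ {4}
  x = 4: [0↦3, 1↦0, 2↦3, 3↦2, 4↦2]  zeros at y ∈ {1}
Collecting zeros: affine points = {(0, 0), (0, 1), (2, 0), (2, 4), (3, 4), (4, 1)}.
Total count |C(F_5)_aff| = 6.


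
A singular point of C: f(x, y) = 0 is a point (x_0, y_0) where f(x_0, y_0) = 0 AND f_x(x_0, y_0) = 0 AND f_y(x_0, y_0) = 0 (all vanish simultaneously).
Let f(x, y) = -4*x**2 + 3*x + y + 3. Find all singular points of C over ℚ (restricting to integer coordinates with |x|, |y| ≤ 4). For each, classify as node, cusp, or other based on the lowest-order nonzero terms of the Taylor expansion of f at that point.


No singular points in the scanned grid; C is smooth there.

Compute partial derivatives:
  f_x = 3 - 8*x.
  f_y = 1.
f_y = 1 is a nonzero constant, so f_y never vanishes: no point (x, y) can satisfy f = f_x = f_y = 0. In particular no (x, y) ∈ {−4, ..., 4}² is singular; the curve is smooth.


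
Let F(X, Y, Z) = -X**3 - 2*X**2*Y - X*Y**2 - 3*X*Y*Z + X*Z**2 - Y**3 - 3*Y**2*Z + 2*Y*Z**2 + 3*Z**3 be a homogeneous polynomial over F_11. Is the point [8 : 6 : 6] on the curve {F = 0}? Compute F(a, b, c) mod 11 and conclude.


F(8,6,6) ≡ 8 (mod 11); P is NOT on the curve.

Evaluate F(8, 6, 6) term-by-term (mod 11).
  -X**3 ↦ -1·512·1·1 = -512
  -2*X**2*Y ↦ -2·64·6·1 = -768
  -X*Y**2 ↦ -1·8·36·1 = -288
  -3*X*Y*Z ↦ -3·8·6·6 = -864
  X*Z**2 ↦ 1·8·1·36 = 288
  -Y**3 ↦ -1·1·216·1 = -216
  -3*Y**2*Z ↦ -3·1·36·6 = -648
  2*Y*Z**2 ↦ 2·1·6·36 = 432
  3*Z**3 ↦ 3·1·1·216 = 648
Sum: F(8, 6, 6) = (-512) + (-768) + (-288) + (-864) + (288) + (-216) + (-648) + (432) + (648) = -1928.
Reducing mod 11: -1928 ≡ 8 (mod 11).
Since F(a, b, c) ≡ 8 ≠ 0 (mod 11), P does NOT lie on the curve.


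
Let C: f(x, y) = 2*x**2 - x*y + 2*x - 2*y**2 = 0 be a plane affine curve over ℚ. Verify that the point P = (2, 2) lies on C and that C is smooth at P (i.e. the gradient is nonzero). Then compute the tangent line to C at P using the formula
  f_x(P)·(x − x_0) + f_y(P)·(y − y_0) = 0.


Tangent line at P: 8*x - 10*y + 4 = 0.

Step 1: f(2, 2) = 0, so P lies on C.
Step 2: partial derivatives
  f_x(x, y) = 4*x - y + 2, f_y(x, y) = -x - 4*y.
  f_x(P) = 8, f_y(P) = -10 (gradient nonzero, so P is smooth).
Step 3: tangent line at P: 8·(x − 2) + -10·(y − 2) = 0.
Expanding: 8*x - 10*y + 4 = 0.


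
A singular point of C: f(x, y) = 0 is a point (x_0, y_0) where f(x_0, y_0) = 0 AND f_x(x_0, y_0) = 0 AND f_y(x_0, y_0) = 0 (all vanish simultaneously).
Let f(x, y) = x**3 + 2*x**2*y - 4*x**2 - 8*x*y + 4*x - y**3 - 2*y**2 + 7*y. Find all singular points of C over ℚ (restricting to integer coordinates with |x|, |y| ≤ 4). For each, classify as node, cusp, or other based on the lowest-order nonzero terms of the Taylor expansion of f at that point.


Singular points: {(2, -1)}; classification: cusp.

Compute partial derivatives:
  f_x = 3*x**2 + 4*x*y - 8*x - 8*y + 4.
  f_y = 2*x**2 - 8*x - 3*y**2 - 4*y + 7.
Scan x_0 ∈ {−4, ..., 4}. For each x_0, f_y(x_0, y) is a polynomial in y; find its integer roots y ∈ {−4, ..., 4}, then test f_x and f at those candidates.
  x = -4: f_y(-4, y) = -3*y**2 - 4*y + 71; no integer root y with |y| ≤ 4.
  x = -3: f_y(-3, y) = -3*y**2 - 4*y + 49; no integer root y with |y| ≤ 4.
  x = -2: f_y(-2, y) = -3*y**2 - 4*y + 31; no integer root y with |y| ≤ 4.
  x = -1: f_y(-1, y) = -3*y**2 - 4*y + 17; no integer root y with |y| ≤ 4.
  x = 0: f_y(0, y) = -3*y**2 - 4*y + 7; vanishes at y ∈ {1}. (0, 1): f_x = -4 ≠ 0.
  x = 1: f_y(1, y) = -3*y**2 - 4*y + 1; no integer root y with |y| ≤ 4.
  x = 2: f_y(2, y) = -3*y**2 - 4*y - 1; vanishes at y ∈ {-1}. (2, -1): f_x = 0, f = 0 — SINGULAR.
  x = 3: f_y(3, y) = -3*y**2 - 4*y + 1; no integer root y with |y| ≤ 4.
  x = 4: f_y(4, y) = -3*y**2 - 4*y + 7; vanishes at y ∈ {1}. (4, 1): f_x = 28 ≠ 0.
Only singular point on the grid: (2, -1).
Classify: substitute x = 2 + u, y = -1 + v and expand: f = u**3 + 2*u**2*v - v**3 + v**2.
No constant or linear terms (consistent with a singular point). Quadratic part: v**2. Cubic part: u**3 + 2*u**2*v - v**3.
The quadratic part v**2 is a perfect square, so there is a single (double) tangent line v = 0, i.e. y = -1. Restricting the cubic part to that line (v = 0) leaves u**3 ≠ 0, so f is not divisible by v and the branch is v² ≈ -u**3 to lowest order — this is a cusp.
Classification: cusp.


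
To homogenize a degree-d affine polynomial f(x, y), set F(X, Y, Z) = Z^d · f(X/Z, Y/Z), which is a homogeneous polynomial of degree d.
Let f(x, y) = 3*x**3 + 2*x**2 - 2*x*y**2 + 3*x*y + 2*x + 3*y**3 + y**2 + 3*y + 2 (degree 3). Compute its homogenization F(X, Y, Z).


F(X, Y, Z) = 3*X**3 + 2*X**2*Z - 2*X*Y**2 + 3*X*Y*Z + 2*X*Z**2 + 3*Y**3 + Y**2*Z + 3*Y*Z**2 + 2*Z**3

deg(f) = 3.
Substitute x = X/Z, y = Y/Z into f, then multiply by Z^3.
  monomial 3·x^3·y^0 ↦ 3·X^3·Y^0·Z^0.
  monomial 2·x^2·y^0 ↦ 2·X^2·Y^0·Z^1.
  monomial -2·x^1·y^2 ↦ -2·X^1·Y^2·Z^0.
  monomial 3·x^1·y^1 ↦ 3·X^1·Y^1·Z^1.
  monomial 2·x^1·y^0 ↦ 2·X^1·Y^0·Z^2.
  monomial 3·x^0·y^3 ↦ 3·X^0·Y^3·Z^0.
  monomial 1·x^0·y^2 ↦ 1·X^0·Y^2·Z^1.
  monomial 3·x^0·y^1 ↦ 3·X^0·Y^1·Z^2.
  monomial 2·x^0·y^0 ↦ 2·X^0·Y^0·Z^3.
Collecting: F(X, Y, Z) = 3*X**3 + 2*X**2*Z - 2*X*Y**2 + 3*X*Y*Z + 2*X*Z**2 + 3*Y**3 + Y**2*Z + 3*Y*Z**2 + 2*Z**3.


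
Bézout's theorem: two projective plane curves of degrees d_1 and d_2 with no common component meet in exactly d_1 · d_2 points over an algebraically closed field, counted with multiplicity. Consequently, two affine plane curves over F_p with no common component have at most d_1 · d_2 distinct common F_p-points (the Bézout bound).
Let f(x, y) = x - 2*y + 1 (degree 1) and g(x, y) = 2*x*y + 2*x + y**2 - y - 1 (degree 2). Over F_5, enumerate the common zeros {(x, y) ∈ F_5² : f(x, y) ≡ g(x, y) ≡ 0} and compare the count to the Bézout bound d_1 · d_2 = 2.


Common zeros: {(0, 3)}; count = 1; Bézout bound = 2.

deg(f) = 1, deg(g) = 2, so Bézout bound = 2.
Scan x ∈ F_5. For each x, list the y ∈ F_5 with f(x, y) ≡ 0 and those with g(x, y) ≡ 0 (mod 5); the common zeros in that column are the intersection.
  x = 0: f ≡ 0 at y ∈ {3}; g ≡ 0 at y ∈ {3}; common: {3}.
  x = 1: f ≡ 0 at y ∈ {1}; g ≡ 0 at y ∈ ∅; common: ∅.
  x = 2: f ≡ 0 at y ∈ {4}; g ≡ 0 at y ∈ ∅; common: ∅.
  x = 3: f ≡ 0 at y ∈ {2}; g ≡ 0 at y ∈ {0}; common: ∅.
  x = 4: f ≡ 0 at y ∈ {0}; g ≡ 0 at y ∈ {1, 2}; common: ∅.
Collecting: common zeros = {(0, 3)}, so the count is 1.
Comparison with the Bézout bound: 1 ≤ 2 = deg(f)·deg(g), as expected for curves with no common component (the affine F_5-count falls short of the bound because intersections may lie at infinity, over extension fields, or carry multiplicity).


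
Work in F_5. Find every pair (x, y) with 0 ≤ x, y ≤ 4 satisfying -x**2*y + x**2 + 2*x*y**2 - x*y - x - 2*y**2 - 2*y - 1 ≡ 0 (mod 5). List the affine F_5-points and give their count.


Affine F_5-points: {(0, 1), (0, 3), (1, 1), (2, 1), (2, 3), (3, 0), (3, 1), (4, 1)}; count = 8.

For each of the 25 pairs (x, y) ∈ F_5², evaluate f(x, y) mod 5. Record the zeros.
  x = 0: [0↦4, 1↦0, 2↦2, 3↦0, 4↦4]  zeros at y ∈ {1, 3}
  x = 1: [0↦4, 1↦0, 2↦1, 3↦2, 4↦3]  zeros at y ∈ {1}
  x = 2: [0↦1, 1↦0, 2↦3, 3↦0, 4↦1]  zeros at y ∈ {1, 3}
  x = 3: [0↦0, 1↦0, 2↦3, 3↦4, 4↦3]  zeros at y ∈ {0, 1}
  x = 4: [0↦1, 1↦0, 2↦1, 3↦4, 4↦4]  zeros at y ∈ {1}
Collecting zeros: affine points = {(0, 1), (0, 3), (1, 1), (2, 1), (2, 3), (3, 0), (3, 1), (4, 1)}.
Total count |C(F_5)_aff| = 8.


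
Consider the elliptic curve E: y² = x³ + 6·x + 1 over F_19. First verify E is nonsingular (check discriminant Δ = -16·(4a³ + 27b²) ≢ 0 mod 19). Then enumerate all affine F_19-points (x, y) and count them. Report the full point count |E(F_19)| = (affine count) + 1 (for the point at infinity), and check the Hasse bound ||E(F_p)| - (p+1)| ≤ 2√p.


Affine points = {(0, 1), (0, 18), (5, 2), (5, 17), (6, 5), (6, 14), (7, 5), (7, 14), (9, 9), (9, 10), (10, 4), (10, 15), (11, 7), (11, 12), (14, 6), (14, 13), (17, 0)}; affine count = 17; |E(F_19)| = 18.

Discriminant check: Δ ∝ 4a³ + 27b² = 4·6³ + 27·1² = 4·216 + 27·1 ≡ 17 (mod 19). Nonzero ⇒ E is nonsingular.
For each x ∈ F_19, compute rhs = x³ + 6·x + 1 mod 19, then count y ∈ F_19 with y² ≡ rhs.
  x = 0: rhs = 1, matching y values: 1, 18 (2 points).
  x = 1: rhs = 8, matching y values: none (0 points).
  x = 2: rhs = 2, matching y values: none (0 points).
  x = 3: rhs = 8, matching y values: none (0 points).
  x = 4: rhs = 13, matching y values: none (0 points).
  x = 5: rhs = 4, matching y values: 2, 17 (2 points).
  x = 6: rhs = 6, matching y values: 5, 14 (2 points).
  x = 7: rhs = 6, matching y values: 5, 14 (2 points).
  x = 8: rhs = 10, matching y values: none (0 points).
  x = 9: rhs = 5, matching y values: 9, 10 (2 points).
  x = 10: rhs = 16, matching y values: 4, 15 (2 points).
  x = 11: rhs = 11, matching y values: 7, 12 (2 points).
  x = 12: rhs = 15, matching y values: none (0 points).
  x = 13: rhs = 15, matching y values: none (0 points).
  x = 14: rhs = 17, matching y values: 6, 13 (2 points).
  x = 15: rhs = 8, matching y values: none (0 points).
  x = 16: rhs = 13, matching y values: none (0 points).
  x = 17: rhs = 0, matching y values: 0 (1 points).
  x = 18: rhs = 13, matching y values: none (0 points).
Total affine count: 17.
Full point count |E(F_19)| = 17 + 1 = 18.
Hasse bound: |18 − (19+1)| = |-2| = 2 ≤ 2√19 ≈ 8.7178 ✓.


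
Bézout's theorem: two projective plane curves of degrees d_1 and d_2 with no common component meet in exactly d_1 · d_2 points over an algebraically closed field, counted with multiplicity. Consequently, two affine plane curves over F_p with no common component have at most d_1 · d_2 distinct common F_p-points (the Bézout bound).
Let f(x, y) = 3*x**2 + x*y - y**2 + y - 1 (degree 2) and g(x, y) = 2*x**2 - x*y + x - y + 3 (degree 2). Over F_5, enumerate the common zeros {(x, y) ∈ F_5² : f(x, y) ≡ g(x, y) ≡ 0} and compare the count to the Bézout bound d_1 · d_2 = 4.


Common zeros: ∅; count = 0; Bézout bound = 4.

deg(f) = 2, deg(g) = 2, so Bézout bound = 4.
Scan x ∈ F_5. For each x, list the y ∈ F_5 with f(x, y) ≡ 0 and those with g(x, y) ≡ 0 (mod 5); the common zeros in that column are the intersection.
  x = 0: f ≡ 0 at y ∈ ∅; g ≡ 0 at y ∈ {3}; common: ∅.
  x = 1: f ≡ 0 at y ∈ ∅; g ≡ 0 at y ∈ {3}; common: ∅.
  x = 2: f ≡ 0 at y ∈ ∅; g ≡ 0 at y ∈ {1}; common: ∅.
  x = 3: f ≡ 0 at y ∈ {2}; g ≡ 0 at y ∈ {1}; common: ∅.
  x = 4: f ≡ 0 at y ∈ ∅; g ≡ 0 at y ∈ ∅; common: ∅.
Collecting: common zeros = ∅, so the count is 0.
Comparison with the Bézout bound: 0 ≤ 4 = deg(f)·deg(g), as expected for curves with no common component (the affine F_5-count falls short of the bound because intersections may lie at infinity, over extension fields, or carry multiplicity).


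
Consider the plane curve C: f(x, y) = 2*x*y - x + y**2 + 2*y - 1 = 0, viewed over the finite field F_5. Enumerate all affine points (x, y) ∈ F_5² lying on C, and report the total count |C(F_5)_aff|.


Affine F_5-points: {(1, 2), (1, 4), (3, 1), (4, 0)}; count = 4.

For each of the 25 pairs (x, y) ∈ F_5², evaluate f(x, y) mod 5. Record the zeros.
  x = 0: [0↦4, 1↦2, 2↦2, 3↦4, 4↦3]  zeros at y ∈ ∅
  x = 1: [0↦3, 1↦3, 2↦0, 3↦4, 4↦0]  zeros at y ∈ {2, 4}
  x = 2: [0↦2, 1↦4, 2↦3, 3↦4, 4↦2]  zeros at y ∈ ∅
  x = 3: [0↦1, 1↦0, 2↦1, 3↦4, 4↦4]  zeros at y ∈ {1}
  x = 4: [0↦0, 1↦1, 2↦4, 3↦4, 4↦1]  zeros at y ∈ {0}
Collecting zeros: affine points = {(1, 2), (1, 4), (3, 1), (4, 0)}.
Total count |C(F_5)_aff| = 4.


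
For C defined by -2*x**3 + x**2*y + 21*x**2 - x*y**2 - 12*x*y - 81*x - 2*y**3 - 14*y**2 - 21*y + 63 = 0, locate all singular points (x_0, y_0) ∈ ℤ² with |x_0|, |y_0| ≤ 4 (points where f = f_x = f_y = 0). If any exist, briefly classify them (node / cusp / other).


Singular points: {(3, -3)}; classification: cusp.

Compute partial derivatives:
  f_x = -6*x**2 + 2*x*y + 42*x - y**2 - 12*y - 81.
  f_y = x**2 - 2*x*y - 12*x - 6*y**2 - 28*y - 21.
Scan x_0 ∈ {−4, ..., 4}. For each x_0, f_y(x_0, y) is a polynomial in y; find its integer roots y ∈ {−4, ..., 4}, then test f_x and f at those candidates.
  x = -4: f_y(-4, y) = -6*y**2 - 20*y + 43; no integer root y with |y| ≤ 4.
  x = -3: f_y(-3, y) = -6*y**2 - 22*y + 24; no integer root y with |y| ≤ 4.
  x = -2: f_y(-2, y) = -6*y**2 - 24*y + 7; no integer root y with |y| ≤ 4.
  x = -1: f_y(-1, y) = -6*y**2 - 26*y - 8; vanishes at y ∈ {-4}. (-1, -4): f_x = -89 ≠ 0.
  x = 0: f_y(0, y) = -6*y**2 - 28*y - 21; no integer root y with |y| ≤ 4.
  x = 1: f_y(1, y) = -6*y**2 - 30*y - 32; no integer root y with |y| ≤ 4.
  x = 2: f_y(2, y) = -6*y**2 - 32*y - 41; no integer root y with |y| ≤ 4.
  x = 3: f_y(3, y) = -6*y**2 - 34*y - 48; vanishes at y ∈ {-3}. (3, -3): f_x = 0, f = 0 — SINGULAR.
  x = 4: f_y(4, y) = -6*y**2 - 36*y - 53; no integer root y with |y| ≤ 4.
Only singular point on the grid: (3, -3).
Classify: substitute x = 3 + u, y = -3 + v and expand: f = -2*u**3 + u**2*v - u*v**2 - 2*v**3 + v**2.
No constant or linear terms (consistent with a singular point). Quadratic part: v**2. Cubic part: -2*u**3 + u**2*v - u*v**2 - 2*v**3.
The quadratic part v**2 is a perfect square, so there is a single (double) tangent line v = 0, i.e. y = -3. Restricting the cubic part to that line (v = 0) leaves -2*u**3 ≠ 0, so f is not divisible by v and the branch is v² ≈ 2*u**3 to lowest order — this is a cusp.
Classification: cusp.


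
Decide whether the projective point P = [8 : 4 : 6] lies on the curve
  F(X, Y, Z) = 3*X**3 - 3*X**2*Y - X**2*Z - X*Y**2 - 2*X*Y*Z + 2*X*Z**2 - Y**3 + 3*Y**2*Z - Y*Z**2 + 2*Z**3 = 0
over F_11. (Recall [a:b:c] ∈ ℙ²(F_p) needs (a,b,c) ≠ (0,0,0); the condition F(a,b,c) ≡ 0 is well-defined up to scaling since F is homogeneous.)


F(8,4,6) ≡ 3 (mod 11); P is NOT on the curve.

Evaluate F(8, 4, 6) term-by-term (mod 11).
  3*X**3 ↦ 3·512·1·1 = 1536
  -3*X**2*Y ↦ -3·64·4·1 = -768
  -X**2*Z ↦ -1·64·1·6 = -384
  -X*Y**2 ↦ -1·8·16·1 = -128
  -2*X*Y*Z ↦ -2·8·4·6 = -384
  2*X*Z**2 ↦ 2·8·1·36 = 576
  -Y**3 ↦ -1·1·64·1 = -64
  3*Y**2*Z ↦ 3·1·16·6 = 288
  -Y*Z**2 ↦ -1·1·4·36 = -144
  2*Z**3 ↦ 2·1·1·216 = 432
Sum: F(8, 4, 6) = (1536) + (-768) + (-384) + (-128) + (-384) + (576) + (-64) + (288) + (-144) + (432) = 960.
Reducing mod 11: 960 ≡ 3 (mod 11).
Since F(a, b, c) ≡ 3 ≠ 0 (mod 11), P does NOT lie on the curve.


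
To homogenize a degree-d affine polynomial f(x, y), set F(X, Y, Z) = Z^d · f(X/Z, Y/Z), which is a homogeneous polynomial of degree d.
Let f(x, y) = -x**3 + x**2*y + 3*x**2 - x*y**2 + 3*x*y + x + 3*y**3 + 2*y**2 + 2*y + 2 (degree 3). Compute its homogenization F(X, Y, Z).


F(X, Y, Z) = -X**3 + X**2*Y + 3*X**2*Z - X*Y**2 + 3*X*Y*Z + X*Z**2 + 3*Y**3 + 2*Y**2*Z + 2*Y*Z**2 + 2*Z**3

deg(f) = 3.
Substitute x = X/Z, y = Y/Z into f, then multiply by Z^3.
  monomial -1·x^3·y^0 ↦ -1·X^3·Y^0·Z^0.
  monomial 1·x^2·y^1 ↦ 1·X^2·Y^1·Z^0.
  monomial 3·x^2·y^0 ↦ 3·X^2·Y^0·Z^1.
  monomial -1·x^1·y^2 ↦ -1·X^1·Y^2·Z^0.
  monomial 3·x^1·y^1 ↦ 3·X^1·Y^1·Z^1.
  monomial 1·x^1·y^0 ↦ 1·X^1·Y^0·Z^2.
  monomial 3·x^0·y^3 ↦ 3·X^0·Y^3·Z^0.
  monomial 2·x^0·y^2 ↦ 2·X^0·Y^2·Z^1.
  monomial 2·x^0·y^1 ↦ 2·X^0·Y^1·Z^2.
  monomial 2·x^0·y^0 ↦ 2·X^0·Y^0·Z^3.
Collecting: F(X, Y, Z) = -X**3 + X**2*Y + 3*X**2*Z - X*Y**2 + 3*X*Y*Z + X*Z**2 + 3*Y**3 + 2*Y**2*Z + 2*Y*Z**2 + 2*Z**3.


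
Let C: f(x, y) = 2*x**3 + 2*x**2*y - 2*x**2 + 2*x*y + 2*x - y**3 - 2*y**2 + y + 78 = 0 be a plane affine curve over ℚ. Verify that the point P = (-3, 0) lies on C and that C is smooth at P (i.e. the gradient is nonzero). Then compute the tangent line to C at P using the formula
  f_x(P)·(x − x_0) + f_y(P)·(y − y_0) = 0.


Tangent line at P: 68*x + 13*y + 204 = 0.

Step 1: f(-3, 0) = 0, so P lies on C.
Step 2: partial derivatives
  f_x(x, y) = 6*x**2 + 4*x*y - 4*x + 2*y + 2, f_y(x, y) = 2*x**2 + 2*x - 3*y**2 - 4*y + 1.
  f_x(P) = 68, f_y(P) = 13 (gradient nonzero, so P is smooth).
Step 3: tangent line at P: 68·(x − -3) + 13·(y − 0) = 0.
Expanding: 68*x + 13*y + 204 = 0.


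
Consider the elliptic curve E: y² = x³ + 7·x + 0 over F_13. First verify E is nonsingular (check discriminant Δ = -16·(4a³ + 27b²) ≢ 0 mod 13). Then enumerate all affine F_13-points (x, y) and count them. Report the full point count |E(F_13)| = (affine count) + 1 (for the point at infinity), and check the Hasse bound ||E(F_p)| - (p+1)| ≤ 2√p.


Affine points = {(0, 0), (2, 3), (2, 10), (3, 3), (3, 10), (4, 1), (4, 12), (5, 2), (5, 11), (8, 3), (8, 10), (9, 5), (9, 8), (10, 2), (10, 11), (11, 2), (11, 11)}; affine count = 17; |E(F_13)| = 18.

Discriminant check: Δ ∝ 4a³ + 27b² = 4·7³ + 27·0² = 4·343 + 27·0 ≡ 7 (mod 13). Nonzero ⇒ E is nonsingular.
For each x ∈ F_13, compute rhs = x³ + 7·x + 0 mod 13, then count y ∈ F_13 with y² ≡ rhs.
  x = 0: rhs = 0, matching y values: 0 (1 points).
  x = 1: rhs = 8, matching y values: none (0 points).
  x = 2: rhs = 9, matching y values: 3, 10 (2 points).
  x = 3: rhs = 9, matching y values: 3, 10 (2 points).
  x = 4: rhs = 1, matching y values: 1, 12 (2 points).
  x = 5: rhs = 4, matching y values: 2, 11 (2 points).
  x = 6: rhs = 11, matching y values: none (0 points).
  x = 7: rhs = 2, matching y values: none (0 points).
  x = 8: rhs = 9, matching y values: 3, 10 (2 points).
  x = 9: rhs = 12, matching y values: 5, 8 (2 points).
  x = 10: rhs = 4, matching y values: 2, 11 (2 points).
  x = 11: rhs = 4, matching y values: 2, 11 (2 points).
  x = 12: rhs = 5, matching y values: none (0 points).
Total affine count: 17.
Full point count |E(F_13)| = 17 + 1 = 18.
Hasse bound: |18 − (13+1)| = |4| = 4 ≤ 2√13 ≈ 7.2111 ✓.


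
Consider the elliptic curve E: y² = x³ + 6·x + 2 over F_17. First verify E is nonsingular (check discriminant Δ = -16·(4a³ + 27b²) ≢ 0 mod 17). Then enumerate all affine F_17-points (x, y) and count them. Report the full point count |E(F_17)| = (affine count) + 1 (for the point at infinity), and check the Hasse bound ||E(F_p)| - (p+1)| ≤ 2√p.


Affine points = {(0, 6), (0, 11), (1, 3), (1, 14), (3, 8), (3, 9), (5, 2), (5, 15), (6, 4), (6, 13), (7, 8), (7, 9), (8, 1), (8, 16), (10, 5), (10, 12), (12, 0), (13, 4), (13, 13), (14, 5), (14, 12), (15, 4), (15, 13)}; affine count = 23; |E(F_17)| = 24.

Discriminant check: Δ ∝ 4a³ + 27b² = 4·6³ + 27·2² = 4·216 + 27·4 ≡ 3 (mod 17). Nonzero ⇒ E is nonsingular.
For each x ∈ F_17, compute rhs = x³ + 6·x + 2 mod 17, then count y ∈ F_17 with y² ≡ rhs.
  x = 0: rhs = 2, matching y values: 6, 11 (2 points).
  x = 1: rhs = 9, matching y values: 3, 14 (2 points).
  x = 2: rhs = 5, matching y values: none (0 points).
  x = 3: rhs = 13, matching y values: 8, 9 (2 points).
  x = 4: rhs = 5, matching y values: none (0 points).
  x = 5: rhs = 4, matching y values: 2, 15 (2 points).
  x = 6: rhs = 16, matching y values: 4, 13 (2 points).
  x = 7: rhs = 13, matching y values: 8, 9 (2 points).
  x = 8: rhs = 1, matching y values: 1, 16 (2 points).
  x = 9: rhs = 3, matching y values: none (0 points).
  x = 10: rhs = 8, matching y values: 5, 12 (2 points).
  x = 11: rhs = 5, matching y values: none (0 points).
  x = 12: rhs = 0, matching y values: 0 (1 points).
  x = 13: rhs = 16, matching y values: 4, 13 (2 points).
  x = 14: rhs = 8, matching y values: 5, 12 (2 points).
  x = 15: rhs = 16, matching y values: 4, 13 (2 points).
  x = 16: rhs = 12, matching y values: none (0 points).
Total affine count: 23.
Full point count |E(F_17)| = 23 + 1 = 24.
Hasse bound: |24 − (17+1)| = |6| = 6 ≤ 2√17 ≈ 8.2462 ✓.


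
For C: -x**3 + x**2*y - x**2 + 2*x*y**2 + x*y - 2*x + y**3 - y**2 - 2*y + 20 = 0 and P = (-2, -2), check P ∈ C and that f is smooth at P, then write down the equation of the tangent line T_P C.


Tangent line at P: 4*x + 32*y + 72 = 0.

Step 1: f(-2, -2) = 0, so P lies on C.
Step 2: partial derivatives
  f_x(x, y) = -3*x**2 + 2*x*y - 2*x + 2*y**2 + y - 2, f_y(x, y) = x**2 + 4*x*y + x + 3*y**2 - 2*y - 2.
  f_x(P) = 4, f_y(P) = 32 (gradient nonzero, so P is smooth).
Step 3: tangent line at P: 4·(x − -2) + 32·(y − -2) = 0.
Expanding: 4*x + 32*y + 72 = 0.


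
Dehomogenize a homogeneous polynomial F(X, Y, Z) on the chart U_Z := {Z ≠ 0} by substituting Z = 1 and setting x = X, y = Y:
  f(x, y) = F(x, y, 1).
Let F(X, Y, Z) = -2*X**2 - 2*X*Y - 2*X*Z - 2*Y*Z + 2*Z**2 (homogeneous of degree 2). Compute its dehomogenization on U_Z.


f(x, y) = -2*x**2 - 2*x*y - 2*x - 2*y + 2

On U_Z we set Z = 1. Each monomial c·X^i·Y^j·Z^k in F becomes c·x^i·y^j·1^k = c·x^i·y^j.
Substituting Z = 1: F(X, Y, 1) = -2*x**2 - 2*x*y - 2*x - 2*y + 2.
Note: deg(f) ≤ deg(F) = 2; strict inequality happens when F is divisible by Z (lost terms).


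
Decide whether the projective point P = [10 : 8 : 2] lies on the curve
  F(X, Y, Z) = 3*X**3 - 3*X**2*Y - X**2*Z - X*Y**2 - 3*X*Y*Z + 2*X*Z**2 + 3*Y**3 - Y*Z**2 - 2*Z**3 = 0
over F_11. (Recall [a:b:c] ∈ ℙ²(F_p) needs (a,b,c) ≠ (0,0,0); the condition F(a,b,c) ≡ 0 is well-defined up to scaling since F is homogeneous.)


F(10,8,2) ≡ 1 (mod 11); P is NOT on the curve.

Evaluate F(10, 8, 2) term-by-term (mod 11).
  3*X**3 ↦ 3·1000·1·1 = 3000
  -3*X**2*Y ↦ -3·100·8·1 = -2400
  -X**2*Z ↦ -1·100·1·2 = -200
  -X*Y**2 ↦ -1·10·64·1 = -640
  -3*X*Y*Z ↦ -3·10·8·2 = -480
  2*X*Z**2 ↦ 2·10·1·4 = 80
  3*Y**3 ↦ 3·1·512·1 = 1536
  -Y*Z**2 ↦ -1·1·8·4 = -32
  -2*Z**3 ↦ -2·1·1·8 = -16
Sum: F(10, 8, 2) = (3000) + (-2400) + (-200) + (-640) + (-480) + (80) + (1536) + (-32) + (-16) = 848.
Reducing mod 11: 848 ≡ 1 (mod 11).
Since F(a, b, c) ≡ 1 ≠ 0 (mod 11), P does NOT lie on the curve.


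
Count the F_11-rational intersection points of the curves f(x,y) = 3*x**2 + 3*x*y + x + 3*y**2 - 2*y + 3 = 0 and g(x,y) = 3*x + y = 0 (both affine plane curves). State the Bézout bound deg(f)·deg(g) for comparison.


Common zeros: ∅; count = 0; Bézout bound = 2.

deg(f) = 2, deg(g) = 1, so Bézout bound = 2.
Scan x ∈ F_11. For each x, list the y ∈ F_11 with f(x, y) ≡ 0 and those with g(x, y) ≡ 0 (mod 11); the common zeros in that column are the intersection.
  x = 0: f ≡ 0 at y ∈ {2, 6}; g ≡ 0 at y ∈ {0}; common: ∅.
  x = 1: f ≡ 0 at y ∈ {1, 6}; g ≡ 0 at y ∈ {8}; common: ∅.
  x = 2: f ≡ 0 at y ∈ ∅; g ≡ 0 at y ∈ {5}; common: ∅.
  x = 3: f ≡ 0 at y ∈ {0, 5}; g ≡ 0 at y ∈ {2}; common: ∅.
  x = 4: f ≡ 0 at y ∈ {0, 4}; g ≡ 0 at y ∈ {10}; common: ∅.
  x = 5: f ≡ 0 at y ∈ {1, 2}; g ≡ 0 at y ∈ {7}; common: ∅.
  x = 6: f ≡ 0 at y ∈ ∅; g ≡ 0 at y ∈ {4}; common: ∅.
  x = 7: f ≡ 0 at y ∈ ∅; g ≡ 0 at y ∈ {1}; common: ∅.
  x = 8: f ≡ 0 at y ∈ ∅; g ≡ 0 at y ∈ {9}; common: ∅.
  x = 9: f ≡ 0 at y ∈ ∅; g ≡ 0 at y ∈ {6}; common: ∅.
  x = 10: f ≡ 0 at y ∈ {4, 5}; g ≡ 0 at y ∈ {3}; common: ∅.
Collecting: common zeros = ∅, so the count is 0.
Comparison with the Bézout bound: 0 ≤ 2 = deg(f)·deg(g), as expected for curves with no common component (the affine F_11-count falls short of the bound because intersections may lie at infinity, over extension fields, or carry multiplicity).


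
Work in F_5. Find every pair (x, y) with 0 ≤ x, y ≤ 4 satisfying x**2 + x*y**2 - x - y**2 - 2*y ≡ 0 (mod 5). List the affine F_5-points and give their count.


Affine F_5-points: {(0, 0), (0, 3), (1, 0), (2, 3), (2, 4), (3, 2), (3, 4), (4, 2)}; count = 8.

For each of the 25 pairs (x, y) ∈ F_5², evaluate f(x, y) mod 5. Record the zeros.
  x = 0: [0↦0, 1↦2, 2↦2, 3↦0, 4↦1]  zeros at y ∈ {0, 3}
  x = 1: [0↦0, 1↦3, 2↦1, 3↦4, 4↦2]  zeros at y ∈ {0}
  x = 2: [0↦2, 1↦1, 2↦2, 3↦0, 4↦0]  zeros at y ∈ {3, 4}
  x = 3: [0↦1, 1↦1, 2↦0, 3↦3, 4↦0]  zeros at y ∈ {2, 4}
  x = 4: [0↦2, 1↦3, 2↦0, 3↦3, 4↦2]  zeros at y ∈ {2}
Collecting zeros: affine points = {(0, 0), (0, 3), (1, 0), (2, 3), (2, 4), (3, 2), (3, 4), (4, 2)}.
Total count |C(F_5)_aff| = 8.


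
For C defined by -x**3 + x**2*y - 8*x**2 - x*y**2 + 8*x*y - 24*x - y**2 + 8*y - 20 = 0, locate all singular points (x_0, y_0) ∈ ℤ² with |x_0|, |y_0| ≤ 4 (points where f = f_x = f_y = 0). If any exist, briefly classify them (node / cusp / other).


Singular points: {(-2, 2)}; classification: cusp.

Compute partial derivatives:
  f_x = -3*x**2 + 2*x*y - 16*x - y**2 + 8*y - 24.
  f_y = x**2 - 2*x*y + 8*x - 2*y + 8.
Scan x_0 ∈ {−4, ..., 4}. For each x_0, f_y(x_0, y) is a polynomial in y; find its integer roots y ∈ {−4, ..., 4}, then test f_x and f at those candidates.
  x = -4: f_y(-4, y) = 6*y - 8; no integer root y with |y| ≤ 4.
  x = -3: f_y(-3, y) = 4*y - 7; no integer root y with |y| ≤ 4.
  x = -2: f_y(-2, y) = 2*y - 4; vanishes at y ∈ {2}. (-2, 2): f_x = 0, f = 0 — SINGULAR.
  x = -1: f_y(-1, y) = 1; no integer root y with |y| ≤ 4.
  x = 0: f_y(0, y) = 8 - 2*y; vanishes at y ∈ {4}. (0, 4): f_x = -8 ≠ 0.
  x = 1: f_y(1, y) = 17 - 4*y; no integer root y with |y| ≤ 4.
  x = 2: f_y(2, y) = 28 - 6*y; no integer root y with |y| ≤ 4.
  x = 3: f_y(3, y) = 41 - 8*y; no integer root y with |y| ≤ 4.
  x = 4: f_y(4, y) = 56 - 10*y; no integer root y with |y| ≤ 4.
Only singular point on the grid: (-2, 2).
Classify: substitute x = -2 + u, y = 2 + v and expand: f = -u**3 + u**2*v - u*v**2 + v**2.
No constant or linear terms (consistent with a singular point). Quadratic part: v**2. Cubic part: -u**3 + u**2*v - u*v**2.
The quadratic part v**2 is a perfect square, so there is a single (double) tangent line v = 0, i.e. y = 2. Restricting the cubic part to that line (v = 0) leaves -u**3 ≠ 0, so f is not divisible by v and the branch is v² ≈ u**3 to lowest order — this is a cusp.
Classification: cusp.


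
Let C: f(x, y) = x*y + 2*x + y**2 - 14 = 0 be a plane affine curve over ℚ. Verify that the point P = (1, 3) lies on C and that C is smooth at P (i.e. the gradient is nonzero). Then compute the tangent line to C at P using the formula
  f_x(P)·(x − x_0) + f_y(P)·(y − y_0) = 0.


Tangent line at P: 5*x + 7*y - 26 = 0.

Step 1: f(1, 3) = 0, so P lies on C.
Step 2: partial derivatives
  f_x(x, y) = y + 2, f_y(x, y) = x + 2*y.
  f_x(P) = 5, f_y(P) = 7 (gradient nonzero, so P is smooth).
Step 3: tangent line at P: 5·(x − 1) + 7·(y − 3) = 0.
Expanding: 5*x + 7*y - 26 = 0.


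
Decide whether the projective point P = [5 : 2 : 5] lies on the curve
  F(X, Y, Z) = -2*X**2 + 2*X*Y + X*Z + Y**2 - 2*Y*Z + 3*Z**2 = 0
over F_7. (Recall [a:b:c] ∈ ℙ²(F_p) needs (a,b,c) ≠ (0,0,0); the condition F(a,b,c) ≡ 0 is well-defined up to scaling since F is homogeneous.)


F(5,2,5) ≡ 5 (mod 7); P is NOT on the curve.

Evaluate F(5, 2, 5) term-by-term (mod 7).
  -2*X**2 ↦ -2·25·1·1 = -50
  2*X*Y ↦ 2·5·2·1 = 20
  X*Z ↦ 1·5·1·5 = 25
  Y**2 ↦ 1·1·4·1 = 4
  -2*Y*Z ↦ -2·1·2·5 = -20
  3*Z**2 ↦ 3·1·1·25 = 75
Sum: F(5, 2, 5) = (-50) + (20) + (25) + (4) + (-20) + (75) = 54.
Reducing mod 7: 54 ≡ 5 (mod 7).
Since F(a, b, c) ≡ 5 ≠ 0 (mod 7), P does NOT lie on the curve.


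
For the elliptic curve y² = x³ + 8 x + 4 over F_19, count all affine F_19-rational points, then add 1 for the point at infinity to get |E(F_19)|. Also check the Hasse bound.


Affine points = {(0, 2), (0, 17), (2, 3), (2, 16), (3, 6), (3, 13), (4, 9), (4, 10), (5, 6), (5, 13), (7, 2), (7, 17), (9, 8), (9, 11), (10, 1), (10, 18), (11, 6), (11, 13), (12, 2), (12, 17), (13, 5), (13, 14)}; affine count = 22; |E(F_19)| = 23.

Discriminant check: Δ ∝ 4a³ + 27b² = 4·8³ + 27·4² = 4·512 + 27·16 ≡ 10 (mod 19). Nonzero ⇒ E is nonsingular.
For each x ∈ F_19, compute rhs = x³ + 8·x + 4 mod 19, then count y ∈ F_19 with y² ≡ rhs.
  x = 0: rhs = 4, matching y values: 2, 17 (2 points).
  x = 1: rhs = 13, matching y values: none (0 points).
  x = 2: rhs = 9, matching y values: 3, 16 (2 points).
  x = 3: rhs = 17, matching y values: 6, 13 (2 points).
  x = 4: rhs = 5, matching y values: 9, 10 (2 points).
  x = 5: rhs = 17, matching y values: 6, 13 (2 points).
  x = 6: rhs = 2, matching y values: none (0 points).
  x = 7: rhs = 4, matching y values: 2, 17 (2 points).
  x = 8: rhs = 10, matching y values: none (0 points).
  x = 9: rhs = 7, matching y values: 8, 11 (2 points).
  x = 10: rhs = 1, matching y values: 1, 18 (2 points).
  x = 11: rhs = 17, matching y values: 6, 13 (2 points).
  x = 12: rhs = 4, matching y values: 2, 17 (2 points).
  x = 13: rhs = 6, matching y values: 5, 14 (2 points).
  x = 14: rhs = 10, matching y values: none (0 points).
  x = 15: rhs = 3, matching y values: none (0 points).
  x = 16: rhs = 10, matching y values: none (0 points).
  x = 17: rhs = 18, matching y values: none (0 points).
  x = 18: rhs = 14, matching y values: none (0 points).
Total affine count: 22.
Full point count |E(F_19)| = 22 + 1 = 23.
Hasse bound: |23 − (19+1)| = |3| = 3 ≤ 2√19 ≈ 8.7178 ✓.


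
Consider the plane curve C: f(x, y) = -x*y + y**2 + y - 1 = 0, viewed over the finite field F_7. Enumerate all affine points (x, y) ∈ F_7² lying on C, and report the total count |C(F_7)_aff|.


Affine F_7-points: {(1, 1), (1, 6), (3, 4), (3, 5), (6, 2), (6, 3)}; count = 6.

For each of the 49 pairs (x, y) ∈ F_7², evaluate f(x, y) mod 7. Record the zeros.
  x = 0: [0↦6, 1↦1, 2↦5, 3↦4, 4↦5, 5↦1, 6↦6]  zeros at y ∈ ∅
  x = 1: [0↦6, 1↦0, 2↦3, 3↦1, 4↦1, 5↦3, 6↦0]  zeros at y ∈ {1, 6}
  x = 2: [0↦6, 1↦6, 2↦1, 3↦5, 4↦4, 5↦5, 6↦1]  zeros at y ∈ ∅
  x = 3: [0↦6, 1↦5, 2↦6, 3↦2, 4↦0, 5↦0, 6↦2]  zeros at y ∈ {4, 5}
  x = 4: [0↦6, 1↦4, 2↦4, 3↦6, 4↦3, 5↦2, 6↦3]  zeros at y ∈ ∅
  x = 5: [0↦6, 1↦3, 2↦2, 3↦3, 4↦6, 5↦4, 6↦4]  zeros at y ∈ ∅
  x = 6: [0↦6, 1↦2, 2↦0, 3↦0, 4↦2, 5↦6, 6↦5]  zeros at y ∈ {2, 3}
Collecting zeros: affine points = {(1, 1), (1, 6), (3, 4), (3, 5), (6, 2), (6, 3)}.
Total count |C(F_7)_aff| = 6.


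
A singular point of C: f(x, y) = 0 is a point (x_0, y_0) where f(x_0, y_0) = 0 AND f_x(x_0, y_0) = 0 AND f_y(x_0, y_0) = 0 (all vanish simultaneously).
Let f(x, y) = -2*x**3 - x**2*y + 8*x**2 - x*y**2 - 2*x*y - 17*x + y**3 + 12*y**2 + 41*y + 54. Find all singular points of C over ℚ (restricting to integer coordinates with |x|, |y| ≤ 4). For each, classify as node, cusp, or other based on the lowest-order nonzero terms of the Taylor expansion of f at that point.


Singular points: {(2, -3)}; classification: node.

Compute partial derivatives:
  f_x = -6*x**2 - 2*x*y + 16*x - y**2 - 2*y - 17.
  f_y = -x**2 - 2*x*y - 2*x + 3*y**2 + 24*y + 41.
Scan x_0 ∈ {−4, ..., 4}. For each x_0, f_y(x_0, y) is a polynomial in y; find its integer roots y ∈ {−4, ..., 4}, then test f_x and f at those candidates.
  x = -4: f_y(-4, y) = 3*y**2 + 32*y + 33; no integer root y with |y| ≤ 4.
  x = -3: f_y(-3, y) = 3*y**2 + 30*y + 38; no integer root y with |y| ≤ 4.
  x = -2: f_y(-2, y) = 3*y**2 + 28*y + 41; no integer root y with |y| ≤ 4.
  x = -1: f_y(-1, y) = 3*y**2 + 26*y + 42; no integer root y with |y| ≤ 4.
  x = 0: f_y(0, y) = 3*y**2 + 24*y + 41; no integer root y with |y| ≤ 4.
  x = 1: f_y(1, y) = 3*y**2 + 22*y + 38; no integer root y with |y| ≤ 4.
  x = 2: f_y(2, y) = 3*y**2 + 20*y + 33; vanishes at y ∈ {-3}. (2, -3): f_x = 0, f = 0 — SINGULAR.
  x = 3: f_y(3, y) = 3*y**2 + 18*y + 26; no integer root y with |y| ≤ 4.
  x = 4: f_y(4, y) = 3*y**2 + 16*y + 17; no integer root y with |y| ≤ 4.
Only singular point on the grid: (2, -3).
Classify: substitute x = 2 + u, y = -3 + v and expand: f = -2*u**3 - u**2*v - u**2 - u*v**2 + v**3 + v**2.
No constant or linear terms (consistent with a singular point). Quadratic part: -u**2 + v**2. Cubic part: -2*u**3 - u**2*v - u*v**2 + v**3.
The quadratic part v**2 - u**2 = (v − u)(v + u) splits into two distinct linear factors, so there are two distinct tangent lines y − -3 = ±(x − 2) — this is a node (ordinary double point).
Classification: node.
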